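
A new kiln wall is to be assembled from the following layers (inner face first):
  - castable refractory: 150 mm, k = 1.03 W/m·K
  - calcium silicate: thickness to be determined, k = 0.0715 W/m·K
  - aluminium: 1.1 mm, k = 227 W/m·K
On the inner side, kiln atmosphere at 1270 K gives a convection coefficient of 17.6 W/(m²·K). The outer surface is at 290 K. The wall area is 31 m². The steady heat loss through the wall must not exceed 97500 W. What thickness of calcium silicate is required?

Thermal resistances in series:
R_inner film = 1/(h_i·A) = 1/(17.6×31) = 0.001833 K/W
R_castable refractory = L/(kA) = 0.15/(1.03×31) = 0.004698 K/W
R_aluminium = L/(kA) = 0.0011/(227×31) = 1.563×10^-7 K/W
Sum of the known resistances R_other = 0.006531 K/W
Required total resistance R_tot = ΔT/Q_allow = 980/97500 = 0.01005 K/W
R_calcium silicate = R_tot − R_other = 0.003521 K/W
L = R·k·A = 0.003521×0.0715×31

L ≈ 7.8 mm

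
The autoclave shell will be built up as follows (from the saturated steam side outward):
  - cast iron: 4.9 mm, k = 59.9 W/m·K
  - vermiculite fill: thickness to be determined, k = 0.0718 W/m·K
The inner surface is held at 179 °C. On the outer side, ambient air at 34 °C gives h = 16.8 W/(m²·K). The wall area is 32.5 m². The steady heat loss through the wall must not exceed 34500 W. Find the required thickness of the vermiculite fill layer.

Using the resistance-network approach (series):
R_cast iron = L/(kA) = 0.0049/(59.9×32.5) = 2.517×10^-6 K/W
R_outer film = 1/(h_o·A) = 1/(16.8×32.5) = 0.001832 K/W
Sum of the known resistances R_other = 0.001834 K/W
Required total resistance R_tot = ΔT/Q_allow = 145/34500 = 0.004203 K/W
R_vermiculite fill = R_tot − R_other = 0.002369 K/W
L = R·k·A = 0.002369×0.0718×32.5

L ≈ 5.53 mm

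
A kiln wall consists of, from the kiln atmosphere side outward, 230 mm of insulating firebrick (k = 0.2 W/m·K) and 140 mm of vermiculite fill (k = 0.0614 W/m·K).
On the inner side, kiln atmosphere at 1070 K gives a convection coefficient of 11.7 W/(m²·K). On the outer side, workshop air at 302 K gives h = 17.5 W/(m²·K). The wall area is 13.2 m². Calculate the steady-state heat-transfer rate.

Q ≈ 2840 W

Thermal resistances in series:
R_inner film = 1/(h_i·A) = 1/(11.7×13.2) = 0.006475 K/W
R_insulating firebrick = L/(kA) = 0.23/(0.2×13.2) = 0.08712 K/W
R_vermiculite fill = L/(kA) = 0.14/(0.0614×13.2) = 0.1727 K/W
R_outer film = 1/(h_o·A) = 1/(17.5×13.2) = 0.004329 K/W
R_total = 0.2707 K/W
Q = ΔT / R_total = 768 / 0.2707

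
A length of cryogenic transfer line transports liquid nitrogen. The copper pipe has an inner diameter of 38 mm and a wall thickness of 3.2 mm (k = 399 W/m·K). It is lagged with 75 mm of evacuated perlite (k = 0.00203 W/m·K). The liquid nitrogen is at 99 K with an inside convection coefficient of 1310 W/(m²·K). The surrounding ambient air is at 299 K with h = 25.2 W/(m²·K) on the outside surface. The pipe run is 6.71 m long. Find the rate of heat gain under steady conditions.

Radial resistances (cylindrical: R_cond = ln(r_o/r_i)/(2πkL), R_conv = 1/(h·2πrL)):
R_inner film = 1/(h_i·2πr₁L) = 1/(1310×2π×0.019×6.71) = 9.53×10^-4 K/W
R_copper pipe wall = ln(22.2/19)/(2π×399×6.71) = 9.253×10^-6 K/W
R_evacuated perlite = ln(97.2/22.2)/(2π×0.00203×6.71) = 17.25 K/W
R_outer film = 1/(h_o·2πr_oL) = 1/(25.2×2π×0.0972×6.71) = 0.009683 K/W
R_total = 17.26 K/W
Q = ΔT/R_total = 200/17.26

Q ≈ 11.6 W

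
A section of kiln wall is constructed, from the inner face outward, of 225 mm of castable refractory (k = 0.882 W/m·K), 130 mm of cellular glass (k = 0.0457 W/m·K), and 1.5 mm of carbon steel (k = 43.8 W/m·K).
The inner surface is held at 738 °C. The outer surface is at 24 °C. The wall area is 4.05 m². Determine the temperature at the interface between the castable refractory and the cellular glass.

T ≈ 679 °C

Model the wall as resistances in series:
R_castable refractory = L/(kA) = 0.225/(0.882×4.05) = 0.06299 K/W
R_cellular glass = L/(kA) = 0.13/(0.0457×4.05) = 0.7024 K/W
R_carbon steel = L/(kA) = 0.0015/(43.8×4.05) = 8.456×10^-6 K/W
R_total = 0.7654 K/W;  Q = ΔT/R_total = 714/0.7654 = 932.9 W
T_interface = T_inner − Q·ΣR(inner→interface) = 738 − 933×0.06299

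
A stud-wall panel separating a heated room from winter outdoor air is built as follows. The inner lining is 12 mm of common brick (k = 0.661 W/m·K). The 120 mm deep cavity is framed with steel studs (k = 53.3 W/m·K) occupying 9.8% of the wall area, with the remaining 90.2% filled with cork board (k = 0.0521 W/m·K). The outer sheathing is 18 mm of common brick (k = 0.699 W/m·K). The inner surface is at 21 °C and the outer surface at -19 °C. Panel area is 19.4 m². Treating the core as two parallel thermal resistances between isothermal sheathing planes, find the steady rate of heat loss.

Q ≈ 11600 W

Sheathing layers in series; stud and cavity paths in parallel between them.
R_inner = 0.012/(0.661×19.4) = 9.358×10^-4 K/W
R_stud  = 0.12/(53.3×0.098×19.4) = 0.001184 K/W
R_cav   = 0.12/(0.0521×0.902×19.4) = 0.1316 K/W
1/R_core = 1/R_stud + 1/R_cav → R_core = 0.001174 K/W
R_outer = 0.018/(0.699×19.4) = 0.001327 K/W
R_total = 0.003437 K/W
Q = ΔT/R_total = 40/0.003437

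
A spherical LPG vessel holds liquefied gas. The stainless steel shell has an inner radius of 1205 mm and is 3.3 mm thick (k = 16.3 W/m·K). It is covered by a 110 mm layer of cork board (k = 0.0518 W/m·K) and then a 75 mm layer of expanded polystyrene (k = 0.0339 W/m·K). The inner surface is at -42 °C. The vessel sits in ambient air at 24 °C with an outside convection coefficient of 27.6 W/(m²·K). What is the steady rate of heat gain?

Radial (spherical) resistances in series:
R_stainless steel shell = (1/1.205 − 1/1.2083)/(4π×16.3) = 1.107×10^-5 K/W
R_cork board = (1/1.2083 − 1/1.3183)/(4π×0.0518) = 0.1061 K/W
R_expanded polystyrene = (1/1.3183 − 1/1.3933)/(4π×0.0339) = 0.09585 K/W
R_outer film = 1/(h·4πr_o²) = 1/(27.6×4π×1.3933²) = 0.001485 K/W
R_total = 0.2034 K/W
Q = ΔT/R_total = 66/0.2034

Q ≈ 324 W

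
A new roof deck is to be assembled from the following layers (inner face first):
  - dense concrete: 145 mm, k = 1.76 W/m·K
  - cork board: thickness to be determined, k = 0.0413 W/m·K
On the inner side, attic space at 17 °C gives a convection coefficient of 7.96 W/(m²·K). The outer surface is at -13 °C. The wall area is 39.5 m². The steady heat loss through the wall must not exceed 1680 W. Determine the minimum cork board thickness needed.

L ≈ 20.5 mm

Using the resistance-network approach (series):
R_inner film = 1/(h_i·A) = 1/(7.96×39.5) = 0.00318 K/W
R_dense concrete = L/(kA) = 0.145/(1.76×39.5) = 0.002086 K/W
Sum of the known resistances R_other = 0.005266 K/W
Required total resistance R_tot = ΔT/Q_allow = 30/1680 = 0.01786 K/W
R_cork board = R_tot − R_other = 0.01259 K/W
L = R·k·A = 0.01259×0.0413×39.5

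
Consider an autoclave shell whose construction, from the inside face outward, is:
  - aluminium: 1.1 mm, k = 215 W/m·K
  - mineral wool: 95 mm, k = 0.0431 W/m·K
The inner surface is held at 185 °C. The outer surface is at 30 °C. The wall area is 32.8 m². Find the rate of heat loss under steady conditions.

Series thermal resistances:
R_aluminium = L/(kA) = 0.0011/(215×32.8) = 1.56×10^-7 K/W
R_mineral wool = L/(kA) = 0.095/(0.0431×32.8) = 0.0672 K/W
R_total = 0.0672 K/W
Q = ΔT / R_total = 155 / 0.0672

Q ≈ 2310 W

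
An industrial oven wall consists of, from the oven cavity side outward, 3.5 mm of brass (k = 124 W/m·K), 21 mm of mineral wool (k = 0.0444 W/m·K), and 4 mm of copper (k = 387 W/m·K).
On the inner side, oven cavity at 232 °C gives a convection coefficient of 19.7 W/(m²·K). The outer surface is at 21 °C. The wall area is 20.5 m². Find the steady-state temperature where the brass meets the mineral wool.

T ≈ 212 °C

Model the wall as resistances in series:
R_inner film = 1/(h_i·A) = 1/(19.7×20.5) = 0.002476 K/W
R_brass = L/(kA) = 0.0035/(124×20.5) = 1.377×10^-6 K/W
R_mineral wool = L/(kA) = 0.021/(0.0444×20.5) = 0.02307 K/W
R_copper = L/(kA) = 0.004/(387×20.5) = 5.042×10^-7 K/W
R_total = 0.02555 K/W;  Q = ΔT/R_total = 211/0.02555 = 8258 W
T_interface = T_inner − Q·ΣR(inner→interface) = 232 − 8260×0.002478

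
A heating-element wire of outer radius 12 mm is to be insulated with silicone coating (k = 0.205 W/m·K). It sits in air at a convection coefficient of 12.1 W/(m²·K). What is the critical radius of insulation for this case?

For a cylinder r_cr = k/h = 0.205/12.1
r_cr = 16.9 mm; since the bare radius (12 mm) is below r_cr, adding a thin layer of insulation will *increase* heat loss.

r_cr ≈ 16.9 mm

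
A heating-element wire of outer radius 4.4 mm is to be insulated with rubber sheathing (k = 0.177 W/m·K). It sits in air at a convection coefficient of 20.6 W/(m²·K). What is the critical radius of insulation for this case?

For a cylinder r_cr = k/h = 0.177/20.6
r_cr = 8.59 mm; since the bare radius (4.4 mm) is below r_cr, adding a thin layer of insulation will *increase* heat loss.

r_cr ≈ 8.59 mm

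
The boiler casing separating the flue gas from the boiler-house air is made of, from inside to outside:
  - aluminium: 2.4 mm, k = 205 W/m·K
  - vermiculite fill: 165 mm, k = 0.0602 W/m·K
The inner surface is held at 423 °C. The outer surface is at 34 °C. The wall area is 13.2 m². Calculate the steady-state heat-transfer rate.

Series thermal resistances:
R_aluminium = L/(kA) = 0.0024/(205×13.2) = 8.869×10^-7 K/W
R_vermiculite fill = L/(kA) = 0.165/(0.0602×13.2) = 0.2076 K/W
R_total = 0.2076 K/W
Q = ΔT / R_total = 389 / 0.2076

Q ≈ 1870 W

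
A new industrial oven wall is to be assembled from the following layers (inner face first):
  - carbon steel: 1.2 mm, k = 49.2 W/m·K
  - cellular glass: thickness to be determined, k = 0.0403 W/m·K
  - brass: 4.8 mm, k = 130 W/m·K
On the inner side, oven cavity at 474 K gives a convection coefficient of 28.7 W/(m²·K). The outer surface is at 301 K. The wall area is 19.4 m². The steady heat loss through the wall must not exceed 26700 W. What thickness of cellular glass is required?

Thermal resistances in series:
R_inner film = 1/(h_i·A) = 1/(28.7×19.4) = 0.001796 K/W
R_carbon steel = L/(kA) = 0.0012/(49.2×19.4) = 1.257×10^-6 K/W
R_brass = L/(kA) = 0.0048/(130×19.4) = 1.903×10^-6 K/W
Sum of the known resistances R_other = 0.001799 K/W
Required total resistance R_tot = ΔT/Q_allow = 173/26700 = 0.006479 K/W
R_cellular glass = R_tot − R_other = 0.00468 K/W
L = R·k·A = 0.00468×0.0403×19.4

L ≈ 3.66 mm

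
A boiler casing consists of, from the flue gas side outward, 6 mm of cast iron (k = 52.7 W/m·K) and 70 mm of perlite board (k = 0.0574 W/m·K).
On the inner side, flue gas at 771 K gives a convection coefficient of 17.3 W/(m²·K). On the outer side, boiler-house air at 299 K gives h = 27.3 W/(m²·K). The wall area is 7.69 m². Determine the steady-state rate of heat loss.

Using the resistance-network approach (series):
R_inner film = 1/(h_i·A) = 1/(17.3×7.69) = 0.007517 K/W
R_cast iron = L/(kA) = 0.006/(52.7×7.69) = 1.481×10^-5 K/W
R_perlite board = L/(kA) = 0.07/(0.0574×7.69) = 0.1586 K/W
R_outer film = 1/(h_o·A) = 1/(27.3×7.69) = 0.004763 K/W
R_total = 0.1709 K/W
Q = ΔT / R_total = 472 / 0.1709

Q ≈ 2760 W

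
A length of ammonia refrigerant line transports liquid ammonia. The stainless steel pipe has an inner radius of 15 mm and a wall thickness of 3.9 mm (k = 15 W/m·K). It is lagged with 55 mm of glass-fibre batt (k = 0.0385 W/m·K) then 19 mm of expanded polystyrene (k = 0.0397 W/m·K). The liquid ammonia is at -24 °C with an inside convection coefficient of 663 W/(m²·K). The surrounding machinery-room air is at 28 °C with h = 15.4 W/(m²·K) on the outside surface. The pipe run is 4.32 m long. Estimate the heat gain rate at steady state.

Per-layer cylindrical resistances, series-summed:
R_inner film = 1/(h_i·2πr₁L) = 1/(663×2π×0.015×4.32) = 0.003705 K/W
R_stainless steel pipe wall = ln(18.9/15)/(2π×15×4.32) = 5.676×10^-4 K/W
R_glass-fibre batt = ln(73.9/18.9)/(2π×0.0385×4.32) = 1.305 K/W
R_expanded polystyrene = ln(92.9/73.9)/(2π×0.0397×4.32) = 0.2123 K/W
R_outer film = 1/(h_o·2πr_oL) = 1/(15.4×2π×0.0929×4.32) = 0.02575 K/W
R_total = 1.547 K/W
Q = ΔT/R_total = 52/1.547

Q ≈ 33.6 W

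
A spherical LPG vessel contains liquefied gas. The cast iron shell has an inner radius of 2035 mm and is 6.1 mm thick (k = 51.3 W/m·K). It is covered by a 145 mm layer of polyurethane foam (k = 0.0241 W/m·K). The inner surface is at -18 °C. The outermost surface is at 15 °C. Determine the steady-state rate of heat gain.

Radial (spherical) resistances in series:
R_cast iron shell = (1/2.035 − 1/2.0411)/(4π×51.3) = 2.278×10^-6 K/W
R_polyurethane foam = (1/2.0411 − 1/2.1861)/(4π×0.0241) = 0.1073 K/W
R_total = 0.1073 K/W
Q = ΔT/R_total = 33/0.1073

Q ≈ 308 W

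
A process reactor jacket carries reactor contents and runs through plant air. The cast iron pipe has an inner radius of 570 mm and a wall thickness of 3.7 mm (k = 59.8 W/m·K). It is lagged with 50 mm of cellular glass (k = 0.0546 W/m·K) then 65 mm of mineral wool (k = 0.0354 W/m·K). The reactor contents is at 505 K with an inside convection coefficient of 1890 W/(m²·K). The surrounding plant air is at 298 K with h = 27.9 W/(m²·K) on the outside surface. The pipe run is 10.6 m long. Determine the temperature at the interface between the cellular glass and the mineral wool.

Radial resistances (cylindrical: R_cond = ln(r_o/r_i)/(2πkL), R_conv = 1/(h·2πrL)):
R_inner film = 1/(h_i·2πr₁L) = 1/(1890×2π×0.57×10.6) = 1.394×10^-5 K/W
R_cast iron pipe wall = ln(573.7/570)/(2π×59.8×10.6) = 1.625×10^-6 K/W
R_cellular glass = ln(623.7/573.7)/(2π×0.0546×10.6) = 0.02298 K/W
R_mineral wool = ln(688.7/623.7)/(2π×0.0354×10.6) = 0.04205 K/W
R_outer film = 1/(h_o·2πr_oL) = 1/(27.9×2π×0.6887×10.6) = 7.814×10^-4 K/W
R_total = 0.06582 K/W
Q = ΔT/R_total = 207/0.06582
Q = 3140 W
T_interface = T_inner − Q·ΣR(inner→interface) = 505 − 3140×0.02299

T ≈ 433 K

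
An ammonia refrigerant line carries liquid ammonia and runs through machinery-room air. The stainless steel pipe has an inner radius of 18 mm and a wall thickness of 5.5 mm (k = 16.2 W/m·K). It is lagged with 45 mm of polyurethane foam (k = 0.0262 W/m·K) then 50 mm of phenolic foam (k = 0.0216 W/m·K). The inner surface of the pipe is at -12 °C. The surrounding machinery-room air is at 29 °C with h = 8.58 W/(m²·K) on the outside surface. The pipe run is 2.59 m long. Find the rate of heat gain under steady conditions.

Q ≈ 9.93 W

Treating each annulus and film as a series resistance:
R_stainless steel pipe wall = ln(23.5/18)/(2π×16.2×2.59) = 0.001011 K/W
R_polyurethane foam = ln(68.5/23.5)/(2π×0.0262×2.59) = 2.509 K/W
R_phenolic foam = ln(118.5/68.5)/(2π×0.0216×2.59) = 1.559 K/W
R_outer film = 1/(h_o·2πr_oL) = 1/(8.58×2π×0.1185×2.59) = 0.06044 K/W
R_total = 4.13 K/W
Q = ΔT/R_total = 41/4.13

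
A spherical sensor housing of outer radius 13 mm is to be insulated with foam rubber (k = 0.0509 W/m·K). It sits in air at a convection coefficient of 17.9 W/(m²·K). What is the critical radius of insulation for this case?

r_cr ≈ 5.69 mm

For a sphere r_cr = 2k/h = 2×0.0509/17.9
r_cr = 5.69 mm; since the bare radius (13 mm) is above r_cr, any added insulation will reduce heat loss.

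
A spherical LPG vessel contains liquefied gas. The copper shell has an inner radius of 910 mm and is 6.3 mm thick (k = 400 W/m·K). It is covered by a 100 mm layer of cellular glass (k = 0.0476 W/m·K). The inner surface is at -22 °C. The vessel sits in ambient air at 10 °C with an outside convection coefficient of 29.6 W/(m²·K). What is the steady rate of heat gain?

Spherical conduction: R = (1/r_in − 1/r_out)/(4πk) per layer; series-sum.
R_copper shell = (1/0.91 − 1/0.9163)/(4π×400) = 1.503×10^-6 K/W
R_cellular glass = (1/0.9163 − 1/1.0163)/(4π×0.0476) = 0.1795 K/W
R_outer film = 1/(h·4πr_o²) = 1/(29.6×4π×1.0163²) = 0.002603 K/W
R_total = 0.1821 K/W
Q = ΔT/R_total = 32/0.1821

Q ≈ 176 W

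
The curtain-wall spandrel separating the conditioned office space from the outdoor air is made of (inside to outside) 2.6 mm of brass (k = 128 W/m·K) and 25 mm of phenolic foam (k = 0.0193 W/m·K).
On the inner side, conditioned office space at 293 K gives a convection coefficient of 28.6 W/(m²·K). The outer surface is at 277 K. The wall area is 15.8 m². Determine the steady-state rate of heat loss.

Q ≈ 190 W

Series thermal resistances:
R_inner film = 1/(h_i·A) = 1/(28.6×15.8) = 0.002213 K/W
R_brass = L/(kA) = 0.0026/(128×15.8) = 1.286×10^-6 K/W
R_phenolic foam = L/(kA) = 0.025/(0.0193×15.8) = 0.08198 K/W
R_total = 0.0842 K/W
Q = ΔT / R_total = 16 / 0.0842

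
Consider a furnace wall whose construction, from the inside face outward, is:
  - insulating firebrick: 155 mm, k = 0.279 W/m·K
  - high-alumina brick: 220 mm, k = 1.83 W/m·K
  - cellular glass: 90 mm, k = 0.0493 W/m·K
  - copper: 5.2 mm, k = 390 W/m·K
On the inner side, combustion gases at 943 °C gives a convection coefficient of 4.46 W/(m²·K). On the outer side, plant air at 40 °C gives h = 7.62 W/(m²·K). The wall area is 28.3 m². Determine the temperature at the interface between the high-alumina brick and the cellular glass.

T ≈ 659 °C

Thermal resistances in series:
R_inner film = 1/(h_i·A) = 1/(4.46×28.3) = 0.007923 K/W
R_insulating firebrick = L/(kA) = 0.155/(0.279×28.3) = 0.01963 K/W
R_high-alumina brick = L/(kA) = 0.22/(1.83×28.3) = 0.004248 K/W
R_cellular glass = L/(kA) = 0.09/(0.0493×28.3) = 0.06451 K/W
R_copper = L/(kA) = 0.0052/(390×28.3) = 4.711×10^-7 K/W
R_outer film = 1/(h_o·A) = 1/(7.62×28.3) = 0.004637 K/W
R_total = 0.1009 K/W;  Q = ΔT/R_total = 903/0.1009 = 8945 W
T_interface = T_inner − Q·ΣR(inner→interface) = 943 − 8950×0.0318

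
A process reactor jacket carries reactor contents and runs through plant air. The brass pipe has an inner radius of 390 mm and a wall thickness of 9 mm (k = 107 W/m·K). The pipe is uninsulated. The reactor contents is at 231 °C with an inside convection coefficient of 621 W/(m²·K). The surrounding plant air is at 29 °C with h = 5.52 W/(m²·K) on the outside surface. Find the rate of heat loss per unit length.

Radial resistances (cylindrical: R_cond = ln(r_o/r_i)/(2πkL), R_conv = 1/(h·2πrL)):
R_inner film = 1/(h_i·2πr₁L) = 1/(621×2π×0.39×1) = 6.571×10^-4 K/W
R_brass pipe wall = ln(399/390)/(2π×107×1) = 3.394×10^-5 K/W
R_outer film = 1/(h_o·2πr_oL) = 1/(5.52×2π×0.399×1) = 0.07226 K/W
R_total = 0.07295 K/W
Q = ΔT/R_total = 202/0.07295

q′ ≈ 2770 W/m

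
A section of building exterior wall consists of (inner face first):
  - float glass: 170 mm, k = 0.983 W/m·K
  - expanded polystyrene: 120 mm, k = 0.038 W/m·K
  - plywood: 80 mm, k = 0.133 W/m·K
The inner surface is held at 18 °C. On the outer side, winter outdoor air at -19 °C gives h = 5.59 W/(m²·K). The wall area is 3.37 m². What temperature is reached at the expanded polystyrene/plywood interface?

T ≈ -12 °C

Series thermal resistances:
R_float glass = L/(kA) = 0.17/(0.983×3.37) = 0.05132 K/W
R_expanded polystyrene = L/(kA) = 0.12/(0.038×3.37) = 0.9371 K/W
R_plywood = L/(kA) = 0.08/(0.133×3.37) = 0.1785 K/W
R_outer film = 1/(h_o·A) = 1/(5.59×3.37) = 0.05308 K/W
R_total = 1.22 K/W;  Q = ΔT/R_total = 37/1.22 = 30.33 W
T_interface = T_inner − Q·ΣR(inner→interface) = 18 − 30.3×0.9884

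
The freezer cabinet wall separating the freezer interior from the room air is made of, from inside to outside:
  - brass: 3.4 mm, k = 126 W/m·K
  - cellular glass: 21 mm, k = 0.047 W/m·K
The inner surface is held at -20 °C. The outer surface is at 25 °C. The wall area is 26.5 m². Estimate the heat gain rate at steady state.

Q ≈ 2670 W

Treating each layer as a thermal resistance in series:
R_brass = L/(kA) = 0.0034/(126×26.5) = 1.018×10^-6 K/W
R_cellular glass = L/(kA) = 0.021/(0.047×26.5) = 0.01686 K/W
R_total = 0.01686 K/W
Q = ΔT / R_total = 45 / 0.01686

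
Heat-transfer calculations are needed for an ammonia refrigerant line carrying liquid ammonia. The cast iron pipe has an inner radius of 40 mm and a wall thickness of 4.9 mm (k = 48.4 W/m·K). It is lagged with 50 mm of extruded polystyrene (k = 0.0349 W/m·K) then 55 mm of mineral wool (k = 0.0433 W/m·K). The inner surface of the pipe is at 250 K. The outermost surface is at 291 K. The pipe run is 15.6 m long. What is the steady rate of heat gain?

Q ≈ 126 W

For a radial system each layer contributes R = ln(r_out/r_in)/(2πkL); films add R = 1/(hA).
R_cast iron pipe wall = ln(44.9/40)/(2π×48.4×15.6) = 2.436×10^-5 K/W
R_extruded polystyrene = ln(94.9/44.9)/(2π×0.0349×15.6) = 0.2188 K/W
R_mineral wool = ln(149.9/94.9)/(2π×0.0433×15.6) = 0.1077 K/W
R_total = 0.3265 K/W
Q = ΔT/R_total = 41/0.3265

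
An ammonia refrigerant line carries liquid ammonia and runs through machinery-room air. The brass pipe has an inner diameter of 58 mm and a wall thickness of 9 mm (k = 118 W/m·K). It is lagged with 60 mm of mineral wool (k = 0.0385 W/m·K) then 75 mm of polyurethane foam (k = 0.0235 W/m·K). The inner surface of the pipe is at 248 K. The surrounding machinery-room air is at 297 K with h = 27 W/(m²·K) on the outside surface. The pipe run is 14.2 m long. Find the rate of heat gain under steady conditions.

Per-layer cylindrical resistances, series-summed:
R_brass pipe wall = ln(38/29)/(2π×118×14.2) = 2.567×10^-5 K/W
R_mineral wool = ln(98/38)/(2π×0.0385×14.2) = 0.2758 K/W
R_polyurethane foam = ln(173/98)/(2π×0.0235×14.2) = 0.2711 K/W
R_outer film = 1/(h_o·2πr_oL) = 1/(27×2π×0.173×14.2) = 0.0024 K/W
R_total = 0.5493 K/W
Q = ΔT/R_total = 49/0.5493

Q ≈ 89.2 W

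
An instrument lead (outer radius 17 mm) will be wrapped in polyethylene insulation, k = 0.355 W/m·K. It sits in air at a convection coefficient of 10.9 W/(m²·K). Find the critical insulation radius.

r_cr ≈ 32.6 mm

For a cylinder r_cr = k/h = 0.355/10.9
r_cr = 32.6 mm; since the bare radius (17 mm) is below r_cr, adding a thin layer of insulation will *increase* heat loss.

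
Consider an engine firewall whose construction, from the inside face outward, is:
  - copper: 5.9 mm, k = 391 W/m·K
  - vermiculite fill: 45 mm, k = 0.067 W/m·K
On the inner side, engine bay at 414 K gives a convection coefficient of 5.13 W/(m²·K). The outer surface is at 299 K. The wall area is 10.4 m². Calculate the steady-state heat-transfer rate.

Q ≈ 1380 W

Thermal resistances in series:
R_inner film = 1/(h_i·A) = 1/(5.13×10.4) = 0.01874 K/W
R_copper = L/(kA) = 0.0059/(391×10.4) = 1.451×10^-6 K/W
R_vermiculite fill = L/(kA) = 0.045/(0.067×10.4) = 0.06458 K/W
R_total = 0.08333 K/W
Q = ΔT / R_total = 115 / 0.08333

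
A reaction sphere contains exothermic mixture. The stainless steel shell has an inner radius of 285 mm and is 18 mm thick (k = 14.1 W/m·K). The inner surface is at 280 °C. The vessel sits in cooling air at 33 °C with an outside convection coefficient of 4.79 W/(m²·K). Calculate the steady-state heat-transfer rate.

Each spherical layer contributes R = (1/r_i − 1/r_o)/(4πk):
R_stainless steel shell = (1/0.285 − 1/0.303)/(4π×14.1) = 0.001176 K/W
R_outer film = 1/(h·4πr_o²) = 1/(4.79×4π×0.303²) = 0.181 K/W
R_total = 0.1821 K/W
Q = ΔT/R_total = 247/0.1821

Q ≈ 1360 W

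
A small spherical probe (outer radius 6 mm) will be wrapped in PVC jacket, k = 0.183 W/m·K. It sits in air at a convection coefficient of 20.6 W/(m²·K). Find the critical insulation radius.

For a sphere r_cr = 2k/h = 2×0.183/20.6
r_cr = 17.8 mm; since the bare radius (6 mm) is below r_cr, adding a thin layer of insulation will *increase* heat loss.

r_cr ≈ 17.8 mm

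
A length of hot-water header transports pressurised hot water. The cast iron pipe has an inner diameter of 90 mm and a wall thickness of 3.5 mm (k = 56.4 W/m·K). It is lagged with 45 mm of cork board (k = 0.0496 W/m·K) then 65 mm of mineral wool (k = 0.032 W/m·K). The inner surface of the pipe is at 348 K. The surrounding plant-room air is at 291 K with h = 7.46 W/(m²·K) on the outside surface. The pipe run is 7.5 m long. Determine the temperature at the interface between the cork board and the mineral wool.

T ≈ 323 K

Treating each annulus and film as a series resistance:
R_cast iron pipe wall = ln(48.5/45)/(2π×56.4×7.5) = 2.818×10^-5 K/W
R_cork board = ln(93.5/48.5)/(2π×0.0496×7.5) = 0.2808 K/W
R_mineral wool = ln(158.5/93.5)/(2π×0.032×7.5) = 0.35 K/W
R_outer film = 1/(h_o·2πr_oL) = 1/(7.46×2π×0.1585×7.5) = 0.01795 K/W
R_total = 0.6488 K/W
Q = ΔT/R_total = 57/0.6488
Q = 87.9 W
T_interface = T_inner − Q·ΣR(inner→interface) = 348 − 87.9×0.2809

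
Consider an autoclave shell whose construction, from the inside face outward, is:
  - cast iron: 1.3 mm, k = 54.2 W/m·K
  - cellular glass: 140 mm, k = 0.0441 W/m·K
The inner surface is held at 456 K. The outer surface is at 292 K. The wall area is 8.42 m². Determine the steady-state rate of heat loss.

Treating each layer as a thermal resistance in series:
R_cast iron = L/(kA) = 0.0013/(54.2×8.42) = 2.849×10^-6 K/W
R_cellular glass = L/(kA) = 0.14/(0.0441×8.42) = 0.377 K/W
R_total = 0.377 K/W
Q = ΔT / R_total = 164 / 0.377

Q ≈ 435 W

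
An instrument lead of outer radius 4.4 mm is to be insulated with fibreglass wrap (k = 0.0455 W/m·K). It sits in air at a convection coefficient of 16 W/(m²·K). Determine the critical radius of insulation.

r_cr ≈ 2.84 mm

For a cylinder r_cr = k/h = 0.0455/16
r_cr = 2.84 mm; since the bare radius (4.4 mm) is above r_cr, any added insulation will reduce heat loss.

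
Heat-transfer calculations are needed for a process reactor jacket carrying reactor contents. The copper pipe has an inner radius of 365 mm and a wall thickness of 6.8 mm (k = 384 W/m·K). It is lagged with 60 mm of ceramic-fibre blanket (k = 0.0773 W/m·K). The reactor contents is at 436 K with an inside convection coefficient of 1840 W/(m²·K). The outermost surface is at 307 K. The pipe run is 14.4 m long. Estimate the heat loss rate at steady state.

Q ≈ 6030 W

Per-layer cylindrical resistances, series-summed:
R_inner film = 1/(h_i·2πr₁L) = 1/(1840×2π×0.365×14.4) = 1.646×10^-5 K/W
R_copper pipe wall = ln(371.8/365)/(2π×384×14.4) = 5.313×10^-7 K/W
R_ceramic-fibre blanket = ln(431.8/371.8)/(2π×0.0773×14.4) = 0.02139 K/W
R_total = 0.02141 K/W
Q = ΔT/R_total = 129/0.02141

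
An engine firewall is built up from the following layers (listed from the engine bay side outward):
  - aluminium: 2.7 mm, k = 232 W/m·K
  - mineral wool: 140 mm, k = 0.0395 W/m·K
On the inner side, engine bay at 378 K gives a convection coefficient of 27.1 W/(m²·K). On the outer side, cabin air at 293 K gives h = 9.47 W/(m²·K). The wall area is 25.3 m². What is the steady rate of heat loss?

Q ≈ 583 W

Treating each layer as a thermal resistance in series:
R_inner film = 1/(h_i·A) = 1/(27.1×25.3) = 0.001459 K/W
R_aluminium = L/(kA) = 0.0027/(232×25.3) = 4.6×10^-7 K/W
R_mineral wool = L/(kA) = 0.14/(0.0395×25.3) = 0.1401 K/W
R_outer film = 1/(h_o·A) = 1/(9.47×25.3) = 0.004174 K/W
R_total = 0.1457 K/W
Q = ΔT / R_total = 85 / 0.1457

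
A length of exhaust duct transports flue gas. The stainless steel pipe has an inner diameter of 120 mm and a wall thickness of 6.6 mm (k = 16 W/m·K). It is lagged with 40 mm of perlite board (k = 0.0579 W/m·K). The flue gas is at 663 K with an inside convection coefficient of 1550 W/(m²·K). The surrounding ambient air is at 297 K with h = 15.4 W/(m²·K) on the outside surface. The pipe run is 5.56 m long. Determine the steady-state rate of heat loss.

Q ≈ 1460 W

For a radial system each layer contributes R = ln(r_out/r_in)/(2πkL); films add R = 1/(hA).
R_inner film = 1/(h_i·2πr₁L) = 1/(1550×2π×0.06×5.56) = 3.078×10^-4 K/W
R_stainless steel pipe wall = ln(66.6/60)/(2π×16×5.56) = 1.867×10^-4 K/W
R_perlite board = ln(106.6/66.6)/(2π×0.0579×5.56) = 0.2325 K/W
R_outer film = 1/(h_o·2πr_oL) = 1/(15.4×2π×0.1066×5.56) = 0.01744 K/W
R_total = 0.2505 K/W
Q = ΔT/R_total = 366/0.2505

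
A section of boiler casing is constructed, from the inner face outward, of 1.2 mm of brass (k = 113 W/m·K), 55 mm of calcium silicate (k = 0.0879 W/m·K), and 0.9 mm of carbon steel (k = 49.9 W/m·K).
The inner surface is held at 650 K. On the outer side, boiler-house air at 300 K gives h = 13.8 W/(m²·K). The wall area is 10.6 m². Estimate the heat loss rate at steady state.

Q ≈ 5310 W

Series thermal resistances:
R_brass = L/(kA) = 0.0012/(113×10.6) = 1.002×10^-6 K/W
R_calcium silicate = L/(kA) = 0.055/(0.0879×10.6) = 0.05903 K/W
R_carbon steel = L/(kA) = 0.0009/(49.9×10.6) = 1.702×10^-6 K/W
R_outer film = 1/(h_o·A) = 1/(13.8×10.6) = 0.006836 K/W
R_total = 0.06587 K/W
Q = ΔT / R_total = 350 / 0.06587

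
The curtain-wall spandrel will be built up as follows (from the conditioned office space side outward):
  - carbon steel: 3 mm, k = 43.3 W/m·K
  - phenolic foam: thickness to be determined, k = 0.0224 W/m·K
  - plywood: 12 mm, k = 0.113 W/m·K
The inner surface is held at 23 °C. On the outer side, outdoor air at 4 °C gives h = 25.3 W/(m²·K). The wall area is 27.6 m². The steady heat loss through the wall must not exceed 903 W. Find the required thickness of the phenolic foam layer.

Thermal resistances in series:
R_carbon steel = L/(kA) = 0.003/(43.3×27.6) = 2.51×10^-6 K/W
R_plywood = L/(kA) = 0.012/(0.113×27.6) = 0.003848 K/W
R_outer film = 1/(h_o·A) = 1/(25.3×27.6) = 0.001432 K/W
Sum of the known resistances R_other = 0.005282 K/W
Required total resistance R_tot = ΔT/Q_allow = 19/903 = 0.02104 K/W
R_phenolic foam = R_tot − R_other = 0.01576 K/W
L = R·k·A = 0.01576×0.0224×27.6

L ≈ 9.74 mm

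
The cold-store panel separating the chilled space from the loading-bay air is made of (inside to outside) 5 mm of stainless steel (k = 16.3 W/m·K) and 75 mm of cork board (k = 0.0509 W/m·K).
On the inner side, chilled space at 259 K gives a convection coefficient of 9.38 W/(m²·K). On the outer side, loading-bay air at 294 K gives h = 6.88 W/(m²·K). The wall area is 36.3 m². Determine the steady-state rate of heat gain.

Q ≈ 736 W

Using the resistance-network approach (series):
R_inner film = 1/(h_i·A) = 1/(9.38×36.3) = 0.002937 K/W
R_stainless steel = L/(kA) = 0.005/(16.3×36.3) = 8.45×10^-6 K/W
R_cork board = L/(kA) = 0.075/(0.0509×36.3) = 0.04059 K/W
R_outer film = 1/(h_o·A) = 1/(6.88×36.3) = 0.004004 K/W
R_total = 0.04754 K/W
Q = ΔT / R_total = 35 / 0.04754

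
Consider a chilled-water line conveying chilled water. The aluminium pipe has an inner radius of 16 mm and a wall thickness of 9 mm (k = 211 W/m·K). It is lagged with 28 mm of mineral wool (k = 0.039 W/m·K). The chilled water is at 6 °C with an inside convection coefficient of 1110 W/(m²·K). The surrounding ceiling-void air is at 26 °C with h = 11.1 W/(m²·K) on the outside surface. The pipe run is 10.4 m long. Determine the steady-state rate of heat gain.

Treating each annulus and film as a series resistance:
R_inner film = 1/(h_i·2πr₁L) = 1/(1110×2π×0.016×10.4) = 8.617×10^-4 K/W
R_aluminium pipe wall = ln(25/16)/(2π×211×10.4) = 3.237×10^-5 K/W
R_mineral wool = ln(53/25)/(2π×0.039×10.4) = 0.2949 K/W
R_outer film = 1/(h_o·2πr_oL) = 1/(11.1×2π×0.053×10.4) = 0.02601 K/W
R_total = 0.3218 K/W
Q = ΔT/R_total = 20/0.3218

Q ≈ 62.2 W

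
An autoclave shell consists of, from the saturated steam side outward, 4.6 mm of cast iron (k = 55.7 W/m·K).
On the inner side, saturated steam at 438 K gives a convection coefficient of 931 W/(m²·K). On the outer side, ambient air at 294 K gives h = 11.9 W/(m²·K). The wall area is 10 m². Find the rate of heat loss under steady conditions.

Q ≈ 16900 W

Using the resistance-network approach (series):
R_inner film = 1/(h_i·A) = 1/(931×10) = 1.074×10^-4 K/W
R_cast iron = L/(kA) = 0.0046/(55.7×10) = 8.259×10^-6 K/W
R_outer film = 1/(h_o·A) = 1/(11.9×10) = 0.008403 K/W
R_total = 0.008519 K/W
Q = ΔT / R_total = 144 / 0.008519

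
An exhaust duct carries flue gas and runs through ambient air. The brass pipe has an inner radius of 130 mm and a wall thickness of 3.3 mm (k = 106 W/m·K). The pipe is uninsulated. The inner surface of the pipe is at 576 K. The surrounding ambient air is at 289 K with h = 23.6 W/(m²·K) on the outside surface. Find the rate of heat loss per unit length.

Treating each annulus and film as a series resistance:
R_brass pipe wall = ln(133.3/130)/(2π×106×1) = 3.764×10^-5 K/W
R_outer film = 1/(h_o·2πr_oL) = 1/(23.6×2π×0.1333×1) = 0.05059 K/W
R_total = 0.05063 K/W
Q = ΔT/R_total = 287/0.05063

q′ ≈ 5670 W/m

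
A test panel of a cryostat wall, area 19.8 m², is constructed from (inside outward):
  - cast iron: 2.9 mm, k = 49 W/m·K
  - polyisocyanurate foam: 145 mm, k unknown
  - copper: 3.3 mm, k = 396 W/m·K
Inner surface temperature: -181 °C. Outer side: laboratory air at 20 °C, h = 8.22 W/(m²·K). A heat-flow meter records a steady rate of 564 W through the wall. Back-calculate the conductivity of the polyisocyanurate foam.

Model the wall as resistances in series:
R_cast iron = L/(kA) = 0.0029/(49×19.8) = 2.989×10^-6 K/W
R_copper = L/(kA) = 0.0033/(396×19.8) = 4.209×10^-7 K/W
R_outer film = 1/(h_o·A) = 1/(8.22×19.8) = 0.006144 K/W
Sum of known resistances R_other = 0.006148 K/W
Total R = ΔT/Q = 201/564 = 0.3564 K/W
R_polyisocyanurate foam = R_total − R_other = 0.3502 K/W
k = L/(R·A) = 0.145/(0.3502×19.8)

k ≈ 0.0209 W/(m·K)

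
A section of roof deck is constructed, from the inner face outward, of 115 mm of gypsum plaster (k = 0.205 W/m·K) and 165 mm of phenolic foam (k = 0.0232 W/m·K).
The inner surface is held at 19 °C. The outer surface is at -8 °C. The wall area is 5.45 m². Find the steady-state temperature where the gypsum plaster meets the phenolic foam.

T ≈ 17 °C

Using the resistance-network approach (series):
R_gypsum plaster = L/(kA) = 0.115/(0.205×5.45) = 0.1029 K/W
R_phenolic foam = L/(kA) = 0.165/(0.0232×5.45) = 1.305 K/W
R_total = 1.408 K/W;  Q = ΔT/R_total = 27/1.408 = 19.18 W
T_interface = T_inner − Q·ΣR(inner→interface) = 19 − 19.2×0.1029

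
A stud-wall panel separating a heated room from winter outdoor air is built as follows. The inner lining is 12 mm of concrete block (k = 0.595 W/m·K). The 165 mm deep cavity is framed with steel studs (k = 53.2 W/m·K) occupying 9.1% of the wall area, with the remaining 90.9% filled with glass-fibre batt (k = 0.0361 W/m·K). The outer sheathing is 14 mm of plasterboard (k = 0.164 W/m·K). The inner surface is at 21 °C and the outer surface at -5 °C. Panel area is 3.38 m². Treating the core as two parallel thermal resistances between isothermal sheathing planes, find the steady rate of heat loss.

Sheathing layers in series; stud and cavity paths in parallel between them.
R_inner = 0.012/(0.595×3.38) = 0.005967 K/W
R_stud  = 0.165/(53.2×0.091×3.38) = 0.01008 K/W
R_cav   = 0.165/(0.0361×0.909×3.38) = 1.488 K/W
1/R_core = 1/R_stud + 1/R_cav → R_core = 0.01002 K/W
R_outer = 0.014/(0.164×3.38) = 0.02526 K/W
R_total = 0.04124 K/W
Q = ΔT/R_total = 26/0.04124

Q ≈ 630 W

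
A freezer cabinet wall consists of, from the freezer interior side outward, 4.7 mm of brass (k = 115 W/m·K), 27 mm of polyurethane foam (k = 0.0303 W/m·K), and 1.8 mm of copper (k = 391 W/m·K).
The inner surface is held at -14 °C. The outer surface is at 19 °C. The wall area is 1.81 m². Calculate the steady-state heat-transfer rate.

Using the resistance-network approach (series):
R_brass = L/(kA) = 0.0047/(115×1.81) = 2.258×10^-5 K/W
R_polyurethane foam = L/(kA) = 0.027/(0.0303×1.81) = 0.4923 K/W
R_copper = L/(kA) = 0.0018/(391×1.81) = 2.543×10^-6 K/W
R_total = 0.4923 K/W
Q = ΔT / R_total = 33 / 0.4923

Q ≈ 67 W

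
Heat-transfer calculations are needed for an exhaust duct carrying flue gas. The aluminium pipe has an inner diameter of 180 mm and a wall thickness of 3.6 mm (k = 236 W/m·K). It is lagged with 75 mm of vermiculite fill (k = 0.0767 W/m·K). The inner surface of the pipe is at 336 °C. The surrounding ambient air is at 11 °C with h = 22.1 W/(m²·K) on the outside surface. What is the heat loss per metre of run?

q′ ≈ 257 W/m

For a radial system each layer contributes R = ln(r_out/r_in)/(2πkL); films add R = 1/(hA).
R_aluminium pipe wall = ln(93.6/90)/(2π×236×1) = 2.645×10^-5 K/W
R_vermiculite fill = ln(168.6/93.6)/(2π×0.0767×1) = 1.221 K/W
R_outer film = 1/(h_o·2πr_oL) = 1/(22.1×2π×0.1686×1) = 0.04271 K/W
R_total = 1.264 K/W
Q = ΔT/R_total = 325/1.264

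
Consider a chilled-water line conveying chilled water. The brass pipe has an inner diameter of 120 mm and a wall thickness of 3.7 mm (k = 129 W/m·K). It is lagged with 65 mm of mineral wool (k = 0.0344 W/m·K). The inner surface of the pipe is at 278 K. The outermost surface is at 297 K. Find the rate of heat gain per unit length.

q′ ≈ 5.84 W/m

Radial resistances (cylindrical: R_cond = ln(r_o/r_i)/(2πkL), R_conv = 1/(h·2πrL)):
R_brass pipe wall = ln(63.7/60)/(2π×129×1) = 7.383×10^-5 K/W
R_mineral wool = ln(128.7/63.7)/(2π×0.0344×1) = 3.254 K/W
R_total = 3.254 K/W
Q = ΔT/R_total = 19/3.254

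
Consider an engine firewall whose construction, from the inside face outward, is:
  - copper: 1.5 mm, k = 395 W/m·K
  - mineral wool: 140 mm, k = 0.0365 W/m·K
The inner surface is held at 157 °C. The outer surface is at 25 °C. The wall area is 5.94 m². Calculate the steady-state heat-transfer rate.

Series thermal resistances:
R_copper = L/(kA) = 0.0015/(395×5.94) = 6.393×10^-7 K/W
R_mineral wool = L/(kA) = 0.14/(0.0365×5.94) = 0.6457 K/W
R_total = 0.6457 K/W
Q = ΔT / R_total = 132 / 0.6457

Q ≈ 204 W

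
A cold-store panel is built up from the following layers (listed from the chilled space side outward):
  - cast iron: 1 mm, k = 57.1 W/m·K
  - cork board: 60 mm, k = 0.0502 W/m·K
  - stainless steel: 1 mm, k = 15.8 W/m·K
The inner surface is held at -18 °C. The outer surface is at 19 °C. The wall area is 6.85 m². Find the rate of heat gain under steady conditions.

Thermal resistances in series:
R_cast iron = L/(kA) = 0.001/(57.1×6.85) = 2.557×10^-6 K/W
R_cork board = L/(kA) = 0.06/(0.0502×6.85) = 0.1745 K/W
R_stainless steel = L/(kA) = 0.001/(15.8×6.85) = 9.24×10^-6 K/W
R_total = 0.1745 K/W
Q = ΔT / R_total = 37 / 0.1745

Q ≈ 212 W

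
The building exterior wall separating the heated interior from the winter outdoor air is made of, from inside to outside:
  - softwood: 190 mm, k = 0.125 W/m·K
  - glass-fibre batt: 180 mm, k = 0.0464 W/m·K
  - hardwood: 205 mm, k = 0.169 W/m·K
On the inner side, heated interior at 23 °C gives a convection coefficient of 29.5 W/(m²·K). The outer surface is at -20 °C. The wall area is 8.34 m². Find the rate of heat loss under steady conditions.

Q ≈ 54 W

Series thermal resistances:
R_inner film = 1/(h_i·A) = 1/(29.5×8.34) = 0.004065 K/W
R_softwood = L/(kA) = 0.19/(0.125×8.34) = 0.1823 K/W
R_glass-fibre batt = L/(kA) = 0.18/(0.0464×8.34) = 0.4651 K/W
R_hardwood = L/(kA) = 0.205/(0.169×8.34) = 0.1454 K/W
R_total = 0.7969 K/W
Q = ΔT / R_total = 43 / 0.7969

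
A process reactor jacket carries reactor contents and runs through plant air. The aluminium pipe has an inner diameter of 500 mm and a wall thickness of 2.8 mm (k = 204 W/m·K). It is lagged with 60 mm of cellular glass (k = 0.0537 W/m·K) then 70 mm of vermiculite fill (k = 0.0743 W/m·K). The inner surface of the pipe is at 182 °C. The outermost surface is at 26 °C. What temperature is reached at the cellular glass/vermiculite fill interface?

Cylindrical conduction, so R = ln(r₂/r₁)/(2πkL) per layer, in series:
R_aluminium pipe wall = ln(252.8/250)/(2π×204×1) = 8.689×10^-6 K/W
R_cellular glass = ln(312.8/252.8)/(2π×0.0537×1) = 0.6312 K/W
R_vermiculite fill = ln(382.8/312.8)/(2π×0.0743×1) = 0.4326 K/W
R_total = 1.064 K/W
Q = ΔT/R_total = 156/1.064
Q = 147 W/m
T_interface = T_inner − Q·ΣR(inner→interface) = 182 − 147×0.6312

T ≈ 89.4 °C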